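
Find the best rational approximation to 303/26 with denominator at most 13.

Expand x = 303/26 as a continued fraction with the Euclidean algorithm:
  303 = 11*26 + 17, so a_0 = 11.
  26 = 1*17 + 9, so a_1 = 1.
  17 = 1*9 + 8, so a_2 = 1.
  9 = 1*8 + 1, so a_3 = 1.
  8 = 8*1 + 0, so a_4 = 8.
so x = [11; 1, 1, 1, 8].
Convergents (p_i = a_i*p_{i-1} + p_{i-2}, q_i = a_i*q_{i-1} + q_{i-2} with p_{-2}=0, p_{-1}=1, q_{-2}=1, q_{-1}=0), until the denominator exceeds 13:
  i=0: a_0=11, p_0 = 11*1 + 0 = 11, q_0 = 11*0 + 1 = 1.
  i=1: a_1=1, p_1 = 1*11 + 1 = 12, q_1 = 1*1 + 0 = 1.
  i=2: a_2=1, p_2 = 1*12 + 11 = 23, q_2 = 1*1 + 1 = 2.
  i=3: a_3=1, p_3 = 1*23 + 12 = 35, q_3 = 1*2 + 1 = 3.
  i=4: a_4=8, p_4 = 8*35 + 23 = 303, q_4 = 8*3 + 2 = 26.
q_4 = 26 > 13, so the last convergent with denominator <= 13 is p_3/q_3 = 35/3.
The closest fraction with denominator <= 13 is either p_3/q_3 or the intermediate fraction (k*p_3 + p_2)/(k*q_3 + q_2) with the largest k >= 1 whose denominator stays <= 13; these approach x as k grows, and every other convergent or intermediate fraction in range is farther away.
Largest k: floor((13 - q_2)/q_3) = floor((13 - 2)/3) = 3.
That gives (3*35 + 23)/(3*3 + 2) = 128/11.
Compare the errors: |x - 35/3| = |303*3 - 35*26|/(26*3) = 1/78, and |x - 128/11| = |303*11 - 128*26|/(26*11) = 5/286.
Cross-multiplying, 1*286 = 286 < 390 = 5*78, so 1/78 is smaller: the convergent 35/3 is closer to x than 128/11.

35/3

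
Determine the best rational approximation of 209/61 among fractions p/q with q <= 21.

Expand x = 209/61 as a continued fraction with the Euclidean algorithm:
  209 = 3*61 + 26, so a_0 = 3.
  61 = 2*26 + 9, so a_1 = 2.
  26 = 2*9 + 8, so a_2 = 2.
  9 = 1*8 + 1, so a_3 = 1.
  8 = 8*1 + 0, so a_4 = 8.
so x = [3; 2, 2, 1, 8].
Convergents (p_i = a_i*p_{i-1} + p_{i-2}, q_i = a_i*q_{i-1} + q_{i-2} with p_{-2}=0, p_{-1}=1, q_{-2}=1, q_{-1}=0), until the denominator exceeds 21:
  i=0: a_0=3, p_0 = 3*1 + 0 = 3, q_0 = 3*0 + 1 = 1.
  i=1: a_1=2, p_1 = 2*3 + 1 = 7, q_1 = 2*1 + 0 = 2.
  i=2: a_2=2, p_2 = 2*7 + 3 = 17, q_2 = 2*2 + 1 = 5.
  i=3: a_3=1, p_3 = 1*17 + 7 = 24, q_3 = 1*5 + 2 = 7.
  i=4: a_4=8, p_4 = 8*24 + 17 = 209, q_4 = 8*7 + 5 = 61.
q_4 = 61 > 21, so the last convergent with denominator <= 21 is p_3/q_3 = 24/7.
The closest fraction with denominator <= 21 is either p_3/q_3 or the intermediate fraction (k*p_3 + p_2)/(k*q_3 + q_2) with the largest k >= 1 whose denominator stays <= 21; these approach x as k grows, and every other convergent or intermediate fraction in range is farther away.
Largest k: floor((21 - q_2)/q_3) = floor((21 - 5)/7) = 2.
That gives (2*24 + 17)/(2*7 + 5) = 65/19.
Compare the errors: |x - 24/7| = |209*7 - 24*61|/(61*7) = 1/427, and |x - 65/19| = |209*19 - 65*61|/(61*19) = 6/1159.
Cross-multiplying, 1*1159 = 1159 < 2562 = 6*427, so 1/427 is smaller: the convergent 24/7 is closer to x than 65/19.

24/7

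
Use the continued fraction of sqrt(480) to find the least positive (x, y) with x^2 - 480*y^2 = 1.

First expand sqrt(480) as a continued fraction. With x_i = (sqrt(480) + m_i)/d_i and (m_0, d_0) = (0, 1): a_0 = floor(sqrt(480)) = 21, since 21^2 = 441 <= 480 < 484 = 22^2.
Iterate m_{i+1} = d_i*a_i - m_i, d_{i+1} = (480 - m_{i+1}^2)/d_i, a_{i+1} = floor((a_0 + m_{i+1})/d_{i+1}):
  m_1 = 1*21 - 0 = 21, d_1 = (480 - 21^2)/1 = 39/1 = 39, a_1 = floor((21 + 21)/39) = 1.
  m_2 = 39*1 - 21 = 18, d_2 = (480 - 18^2)/39 = 156/39 = 4, a_2 = floor((21 + 18)/4) = 9.
  m_3 = 4*9 - 18 = 18, d_3 = (480 - 18^2)/4 = 156/4 = 39, a_3 = floor((21 + 18)/39) = 1.
  m_4 = 39*1 - 18 = 21, d_4 = (480 - 21^2)/39 = 39/39 = 1, a_4 = floor((21 + 21)/1) = 42.
  m_5 = 1*42 - 21 = 21, d_5 = (480 - 21^2)/1 = 39/1 = 39: (m_5, d_5) = (m_1, d_1) = (21, 39), so from here the quotients repeat a_1, ..., a_4; the period length is 4.
So sqrt(480) = [21; (1, 9, 1, 42)] with period length k = 4.
k is even, so the fundamental solution of x^2 - 480y^2 = 1 is (p_{k-1}, q_{k-1}) = (p_3, q_3); compute convergents through index 3.
Convergents (p_i = a_i*p_{i-1} + p_{i-2}, q_i = a_i*q_{i-1} + q_{i-2} with p_{-2}=0, p_{-1}=1, q_{-2}=1, q_{-1}=0):
  i=0: a_0=21, p_0 = 21*1 + 0 = 21, q_0 = 21*0 + 1 = 1.
  i=1: a_1=1, p_1 = 1*21 + 1 = 22, q_1 = 1*1 + 0 = 1.
  i=2: a_2=9, p_2 = 9*22 + 21 = 219, q_2 = 9*1 + 1 = 10.
  i=3: a_3=1, p_3 = 1*219 + 22 = 241, q_3 = 1*10 + 1 = 11.
Check: 241^2 - 480*11^2 = 58081 - 58080 = 1, so (x, y) = (241, 11) solves the equation, and by the theorem it is the least positive solution.

(x, y) = (241, 11)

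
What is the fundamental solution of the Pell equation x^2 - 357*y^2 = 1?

First expand sqrt(357) as a continued fraction. With x_i = (sqrt(357) + m_i)/d_i and (m_0, d_0) = (0, 1): a_0 = floor(sqrt(357)) = 18, since 18^2 = 324 <= 357 < 361 = 19^2.
Iterate m_{i+1} = d_i*a_i - m_i, d_{i+1} = (357 - m_{i+1}^2)/d_i, a_{i+1} = floor((a_0 + m_{i+1})/d_{i+1}):
  m_1 = 1*18 - 0 = 18, d_1 = (357 - 18^2)/1 = 33/1 = 33, a_1 = floor((18 + 18)/33) = 1.
  m_2 = 33*1 - 18 = 15, d_2 = (357 - 15^2)/33 = 132/33 = 4, a_2 = floor((18 + 15)/4) = 8.
  m_3 = 4*8 - 15 = 17, d_3 = (357 - 17^2)/4 = 68/4 = 17, a_3 = floor((18 + 17)/17) = 2.
  m_4 = 17*2 - 17 = 17, d_4 = (357 - 17^2)/17 = 68/17 = 4, a_4 = floor((18 + 17)/4) = 8.
  m_5 = 4*8 - 17 = 15, d_5 = (357 - 15^2)/4 = 132/4 = 33, a_5 = floor((18 + 15)/33) = 1.
  m_6 = 33*1 - 15 = 18, d_6 = (357 - 18^2)/33 = 33/33 = 1, a_6 = floor((18 + 18)/1) = 36.
  m_7 = 1*36 - 18 = 18, d_7 = (357 - 18^2)/1 = 33/1 = 33: (m_7, d_7) = (m_1, d_1) = (18, 33), so from here the quotients repeat a_1, ..., a_6; the period length is 6.
So sqrt(357) = [18; (1, 8, 2, 8, 1, 36)] with period length k = 6.
k is even, so the fundamental solution of x^2 - 357y^2 = 1 is (p_{k-1}, q_{k-1}) = (p_5, q_5); compute convergents through index 5.
Convergents (p_i = a_i*p_{i-1} + p_{i-2}, q_i = a_i*q_{i-1} + q_{i-2} with p_{-2}=0, p_{-1}=1, q_{-2}=1, q_{-1}=0):
  i=0: a_0=18, p_0 = 18*1 + 0 = 18, q_0 = 18*0 + 1 = 1.
  i=1: a_1=1, p_1 = 1*18 + 1 = 19, q_1 = 1*1 + 0 = 1.
  i=2: a_2=8, p_2 = 8*19 + 18 = 170, q_2 = 8*1 + 1 = 9.
  i=3: a_3=2, p_3 = 2*170 + 19 = 359, q_3 = 2*9 + 1 = 19.
  i=4: a_4=8, p_4 = 8*359 + 170 = 3042, q_4 = 8*19 + 9 = 161.
  i=5: a_5=1, p_5 = 1*3042 + 359 = 3401, q_5 = 1*161 + 19 = 180.
Check: 3401^2 - 357*180^2 = 11566801 - 11566800 = 1, so (x, y) = (3401, 180) solves the equation, and by the theorem it is the least positive solution.

(x, y) = (3401, 180)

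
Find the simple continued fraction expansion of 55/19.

Run the Euclidean algorithm on 55 and 19; the successive quotients are the partial quotients a_0, a_1, ... (each step inverts the fractional part left over by the previous one):
  55 = 2*19 + 17, so a_0 = 2.
  19 = 1*17 + 2, so a_1 = 1.
  17 = 8*2 + 1, so a_2 = 8.
  2 = 2*1 + 0, so a_3 = 2.
The remainder reaches 0 after 4 divisions, so the expansion has 4 partial quotients, read off in order.

[2; 1, 8, 2]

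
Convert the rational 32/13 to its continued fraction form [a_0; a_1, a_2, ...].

Run the Euclidean algorithm on 32 and 13; the successive quotients are the partial quotients a_0, a_1, ... (each step inverts the fractional part left over by the previous one):
  32 = 2*13 + 6, so a_0 = 2.
  13 = 2*6 + 1, so a_1 = 2.
  6 = 6*1 + 0, so a_2 = 6.
The remainder reaches 0 after 3 divisions, so the expansion has 3 partial quotients, read off in order.

[2; 2, 6]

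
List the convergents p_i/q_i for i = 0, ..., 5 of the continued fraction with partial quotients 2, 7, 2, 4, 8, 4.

2/1, 15/7, 32/15, 143/67, 1176/551, 4847/2271

Using the convergent recurrence p_i = a_i*p_{i-1} + p_{i-2}, q_i = a_i*q_{i-1} + q_{i-2} with p_{-2}=0, p_{-1}=1, q_{-2}=1, q_{-1}=0:
  i=0: a_0=2, p_0 = 2*1 + 0 = 2, q_0 = 2*0 + 1 = 1.
  i=1: a_1=7, p_1 = 7*2 + 1 = 15, q_1 = 7*1 + 0 = 7.
  i=2: a_2=2, p_2 = 2*15 + 2 = 32, q_2 = 2*7 + 1 = 15.
  i=3: a_3=4, p_3 = 4*32 + 15 = 143, q_3 = 4*15 + 7 = 67.
  i=4: a_4=8, p_4 = 8*143 + 32 = 1176, q_4 = 8*67 + 15 = 551.
  i=5: a_5=4, p_5 = 4*1176 + 143 = 4847, q_5 = 4*551 + 67 = 2271.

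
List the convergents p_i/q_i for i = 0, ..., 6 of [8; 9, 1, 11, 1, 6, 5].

8/1, 73/9, 81/10, 964/119, 1045/129, 7234/893, 37215/4594

Using the convergent recurrence p_i = a_i*p_{i-1} + p_{i-2}, q_i = a_i*q_{i-1} + q_{i-2} with p_{-2}=0, p_{-1}=1, q_{-2}=1, q_{-1}=0:
  i=0: a_0=8, p_0 = 8*1 + 0 = 8, q_0 = 8*0 + 1 = 1.
  i=1: a_1=9, p_1 = 9*8 + 1 = 73, q_1 = 9*1 + 0 = 9.
  i=2: a_2=1, p_2 = 1*73 + 8 = 81, q_2 = 1*9 + 1 = 10.
  i=3: a_3=11, p_3 = 11*81 + 73 = 964, q_3 = 11*10 + 9 = 119.
  i=4: a_4=1, p_4 = 1*964 + 81 = 1045, q_4 = 1*119 + 10 = 129.
  i=5: a_5=6, p_5 = 6*1045 + 964 = 7234, q_5 = 6*129 + 119 = 893.
  i=6: a_6=5, p_6 = 5*7234 + 1045 = 37215, q_6 = 5*893 + 129 = 4594.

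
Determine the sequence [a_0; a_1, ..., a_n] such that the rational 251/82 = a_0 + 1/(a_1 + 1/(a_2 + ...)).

Run the Euclidean algorithm on 251 and 82; the successive quotients are the partial quotients a_0, a_1, ... (each step inverts the fractional part left over by the previous one):
  251 = 3*82 + 5, so a_0 = 3.
  82 = 16*5 + 2, so a_1 = 16.
  5 = 2*2 + 1, so a_2 = 2.
  2 = 2*1 + 0, so a_3 = 2.
The remainder reaches 0 after 4 divisions, so the expansion has 4 partial quotients, read off in order.

[3; 16, 2, 2]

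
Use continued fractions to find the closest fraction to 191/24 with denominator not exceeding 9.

8/1

Expand x = 191/24 as a continued fraction with the Euclidean algorithm:
  191 = 7*24 + 23, so a_0 = 7.
  24 = 1*23 + 1, so a_1 = 1.
  23 = 23*1 + 0, so a_2 = 23.
so x = [7; 1, 23].
Convergents (p_i = a_i*p_{i-1} + p_{i-2}, q_i = a_i*q_{i-1} + q_{i-2} with p_{-2}=0, p_{-1}=1, q_{-2}=1, q_{-1}=0), until the denominator exceeds 9:
  i=0: a_0=7, p_0 = 7*1 + 0 = 7, q_0 = 7*0 + 1 = 1.
  i=1: a_1=1, p_1 = 1*7 + 1 = 8, q_1 = 1*1 + 0 = 1.
  i=2: a_2=23, p_2 = 23*8 + 7 = 191, q_2 = 23*1 + 1 = 24.
q_2 = 24 > 9, so the last convergent with denominator <= 9 is p_1/q_1 = 8/1.
The closest fraction with denominator <= 9 is either p_1/q_1 or the intermediate fraction (k*p_1 + p_0)/(k*q_1 + q_0) with the largest k >= 1 whose denominator stays <= 9; these approach x as k grows, and every other convergent or intermediate fraction in range is farther away.
Largest k: floor((9 - q_0)/q_1) = floor((9 - 1)/1) = 8.
That gives (8*8 + 7)/(8*1 + 1) = 71/9.
Compare the errors: |x - 8/1| = |191*1 - 8*24|/(24*1) = 1/24, and |x - 71/9| = |191*9 - 71*24|/(24*9) = 15/216.
Cross-multiplying, 1*216 = 216 < 360 = 15*24, so 1/24 is smaller: the convergent 8/1 is closer to x than 71/9.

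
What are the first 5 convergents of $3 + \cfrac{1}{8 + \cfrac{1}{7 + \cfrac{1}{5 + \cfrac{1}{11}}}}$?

3/1, 25/8, 178/57, 915/293, 10243/3280

Using the convergent recurrence p_i = a_i*p_{i-1} + p_{i-2}, q_i = a_i*q_{i-1} + q_{i-2} with p_{-2}=0, p_{-1}=1, q_{-2}=1, q_{-1}=0:
  i=0: a_0=3, p_0 = 3*1 + 0 = 3, q_0 = 3*0 + 1 = 1.
  i=1: a_1=8, p_1 = 8*3 + 1 = 25, q_1 = 8*1 + 0 = 8.
  i=2: a_2=7, p_2 = 7*25 + 3 = 178, q_2 = 7*8 + 1 = 57.
  i=3: a_3=5, p_3 = 5*178 + 25 = 915, q_3 = 5*57 + 8 = 293.
  i=4: a_4=11, p_4 = 11*915 + 178 = 10243, q_4 = 11*293 + 57 = 3280.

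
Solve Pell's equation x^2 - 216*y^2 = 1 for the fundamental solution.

First expand sqrt(216) as a continued fraction. With x_i = (sqrt(216) + m_i)/d_i and (m_0, d_0) = (0, 1): a_0 = floor(sqrt(216)) = 14, since 14^2 = 196 <= 216 < 225 = 15^2.
Iterate m_{i+1} = d_i*a_i - m_i, d_{i+1} = (216 - m_{i+1}^2)/d_i, a_{i+1} = floor((a_0 + m_{i+1})/d_{i+1}):
  m_1 = 1*14 - 0 = 14, d_1 = (216 - 14^2)/1 = 20/1 = 20, a_1 = floor((14 + 14)/20) = 1.
  m_2 = 20*1 - 14 = 6, d_2 = (216 - 6^2)/20 = 180/20 = 9, a_2 = floor((14 + 6)/9) = 2.
  m_3 = 9*2 - 6 = 12, d_3 = (216 - 12^2)/9 = 72/9 = 8, a_3 = floor((14 + 12)/8) = 3.
  m_4 = 8*3 - 12 = 12, d_4 = (216 - 12^2)/8 = 72/8 = 9, a_4 = floor((14 + 12)/9) = 2.
  m_5 = 9*2 - 12 = 6, d_5 = (216 - 6^2)/9 = 180/9 = 20, a_5 = floor((14 + 6)/20) = 1.
  m_6 = 20*1 - 6 = 14, d_6 = (216 - 14^2)/20 = 20/20 = 1, a_6 = floor((14 + 14)/1) = 28.
  m_7 = 1*28 - 14 = 14, d_7 = (216 - 14^2)/1 = 20/1 = 20: (m_7, d_7) = (m_1, d_1) = (14, 20), so from here the quotients repeat a_1, ..., a_6; the period length is 6.
So sqrt(216) = [14; (1, 2, 3, 2, 1, 28)] with period length k = 6.
k is even, so the fundamental solution of x^2 - 216y^2 = 1 is (p_{k-1}, q_{k-1}) = (p_5, q_5); compute convergents through index 5.
Convergents (p_i = a_i*p_{i-1} + p_{i-2}, q_i = a_i*q_{i-1} + q_{i-2} with p_{-2}=0, p_{-1}=1, q_{-2}=1, q_{-1}=0):
  i=0: a_0=14, p_0 = 14*1 + 0 = 14, q_0 = 14*0 + 1 = 1.
  i=1: a_1=1, p_1 = 1*14 + 1 = 15, q_1 = 1*1 + 0 = 1.
  i=2: a_2=2, p_2 = 2*15 + 14 = 44, q_2 = 2*1 + 1 = 3.
  i=3: a_3=3, p_3 = 3*44 + 15 = 147, q_3 = 3*3 + 1 = 10.
  i=4: a_4=2, p_4 = 2*147 + 44 = 338, q_4 = 2*10 + 3 = 23.
  i=5: a_5=1, p_5 = 1*338 + 147 = 485, q_5 = 1*23 + 10 = 33.
Check: 485^2 - 216*33^2 = 235225 - 235224 = 1, so (x, y) = (485, 33) solves the equation, and by the theorem it is the least positive solution.

(x, y) = (485, 33)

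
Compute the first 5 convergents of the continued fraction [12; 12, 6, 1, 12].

Using the convergent recurrence p_i = a_i*p_{i-1} + p_{i-2}, q_i = a_i*q_{i-1} + q_{i-2} with p_{-2}=0, p_{-1}=1, q_{-2}=1, q_{-1}=0:
  i=0: a_0=12, p_0 = 12*1 + 0 = 12, q_0 = 12*0 + 1 = 1.
  i=1: a_1=12, p_1 = 12*12 + 1 = 145, q_1 = 12*1 + 0 = 12.
  i=2: a_2=6, p_2 = 6*145 + 12 = 882, q_2 = 6*12 + 1 = 73.
  i=3: a_3=1, p_3 = 1*882 + 145 = 1027, q_3 = 1*73 + 12 = 85.
  i=4: a_4=12, p_4 = 12*1027 + 882 = 13206, q_4 = 12*85 + 73 = 1093.

12/1, 145/12, 882/73, 1027/85, 13206/1093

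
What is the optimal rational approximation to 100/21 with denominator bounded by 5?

19/4

Expand x = 100/21 as a continued fraction with the Euclidean algorithm:
  100 = 4*21 + 16, so a_0 = 4.
  21 = 1*16 + 5, so a_1 = 1.
  16 = 3*5 + 1, so a_2 = 3.
  5 = 5*1 + 0, so a_3 = 5.
so x = [4; 1, 3, 5].
Convergents (p_i = a_i*p_{i-1} + p_{i-2}, q_i = a_i*q_{i-1} + q_{i-2} with p_{-2}=0, p_{-1}=1, q_{-2}=1, q_{-1}=0), until the denominator exceeds 5:
  i=0: a_0=4, p_0 = 4*1 + 0 = 4, q_0 = 4*0 + 1 = 1.
  i=1: a_1=1, p_1 = 1*4 + 1 = 5, q_1 = 1*1 + 0 = 1.
  i=2: a_2=3, p_2 = 3*5 + 4 = 19, q_2 = 3*1 + 1 = 4.
  i=3: a_3=5, p_3 = 5*19 + 5 = 100, q_3 = 5*4 + 1 = 21.
q_3 = 21 > 5, so the last convergent with denominator <= 5 is p_2/q_2 = 19/4.
The closest fraction with denominator <= 5 is either p_2/q_2 or the intermediate fraction (k*p_2 + p_1)/(k*q_2 + q_1) with the largest k >= 1 whose denominator stays <= 5; these approach x as k grows, and every other convergent or intermediate fraction in range is farther away.
Largest k: floor((5 - q_1)/q_2) = floor((5 - 1)/4) = 1.
That gives (1*19 + 5)/(1*4 + 1) = 24/5.
Compare the errors: |x - 19/4| = |100*4 - 19*21|/(21*4) = 1/84, and |x - 24/5| = |100*5 - 24*21|/(21*5) = 4/105.
Cross-multiplying, 1*105 = 105 < 336 = 4*84, so 1/84 is smaller: the convergent 19/4 is closer to x than 24/5.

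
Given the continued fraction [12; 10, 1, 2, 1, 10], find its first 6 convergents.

12/1, 121/10, 133/11, 387/32, 520/43, 5587/462

Using the convergent recurrence p_i = a_i*p_{i-1} + p_{i-2}, q_i = a_i*q_{i-1} + q_{i-2} with p_{-2}=0, p_{-1}=1, q_{-2}=1, q_{-1}=0:
  i=0: a_0=12, p_0 = 12*1 + 0 = 12, q_0 = 12*0 + 1 = 1.
  i=1: a_1=10, p_1 = 10*12 + 1 = 121, q_1 = 10*1 + 0 = 10.
  i=2: a_2=1, p_2 = 1*121 + 12 = 133, q_2 = 1*10 + 1 = 11.
  i=3: a_3=2, p_3 = 2*133 + 121 = 387, q_3 = 2*11 + 10 = 32.
  i=4: a_4=1, p_4 = 1*387 + 133 = 520, q_4 = 1*32 + 11 = 43.
  i=5: a_5=10, p_5 = 10*520 + 387 = 5587, q_5 = 10*43 + 32 = 462.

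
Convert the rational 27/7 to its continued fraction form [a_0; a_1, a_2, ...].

Run the Euclidean algorithm on 27 and 7; the successive quotients are the partial quotients a_0, a_1, ... (each step inverts the fractional part left over by the previous one):
  27 = 3*7 + 6, so a_0 = 3.
  7 = 1*6 + 1, so a_1 = 1.
  6 = 6*1 + 0, so a_2 = 6.
The remainder reaches 0 after 3 divisions, so the expansion has 3 partial quotients, read off in order.

[3; 1, 6]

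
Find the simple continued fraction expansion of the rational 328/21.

[15; 1, 1, 1, 1, 1, 2]

Run the Euclidean algorithm on 328 and 21; the successive quotients are the partial quotients a_0, a_1, ... (each step inverts the fractional part left over by the previous one):
  328 = 15*21 + 13, so a_0 = 15.
  21 = 1*13 + 8, so a_1 = 1.
  13 = 1*8 + 5, so a_2 = 1.
  8 = 1*5 + 3, so a_3 = 1.
  5 = 1*3 + 2, so a_4 = 1.
  3 = 1*2 + 1, so a_5 = 1.
  2 = 2*1 + 0, so a_6 = 2.
The remainder reaches 0 after 7 divisions, so the expansion has 7 partial quotients, read off in order.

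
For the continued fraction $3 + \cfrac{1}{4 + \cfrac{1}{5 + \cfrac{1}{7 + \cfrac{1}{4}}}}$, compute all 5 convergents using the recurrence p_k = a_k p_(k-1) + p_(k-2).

3/1, 13/4, 68/21, 489/151, 2024/625

Using the convergent recurrence p_i = a_i*p_{i-1} + p_{i-2}, q_i = a_i*q_{i-1} + q_{i-2} with p_{-2}=0, p_{-1}=1, q_{-2}=1, q_{-1}=0:
  i=0: a_0=3, p_0 = 3*1 + 0 = 3, q_0 = 3*0 + 1 = 1.
  i=1: a_1=4, p_1 = 4*3 + 1 = 13, q_1 = 4*1 + 0 = 4.
  i=2: a_2=5, p_2 = 5*13 + 3 = 68, q_2 = 5*4 + 1 = 21.
  i=3: a_3=7, p_3 = 7*68 + 13 = 489, q_3 = 7*21 + 4 = 151.
  i=4: a_4=4, p_4 = 4*489 + 68 = 2024, q_4 = 4*151 + 21 = 625.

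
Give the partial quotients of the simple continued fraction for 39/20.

[1; 1, 19]

Run the Euclidean algorithm on 39 and 20; the successive quotients are the partial quotients a_0, a_1, ... (each step inverts the fractional part left over by the previous one):
  39 = 1*20 + 19, so a_0 = 1.
  20 = 1*19 + 1, so a_1 = 1.
  19 = 19*1 + 0, so a_2 = 19.
The remainder reaches 0 after 3 divisions, so the expansion has 3 partial quotients, read off in order.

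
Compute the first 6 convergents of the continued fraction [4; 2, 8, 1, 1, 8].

4/1, 9/2, 76/17, 85/19, 161/36, 1373/307

Using the convergent recurrence p_i = a_i*p_{i-1} + p_{i-2}, q_i = a_i*q_{i-1} + q_{i-2} with p_{-2}=0, p_{-1}=1, q_{-2}=1, q_{-1}=0:
  i=0: a_0=4, p_0 = 4*1 + 0 = 4, q_0 = 4*0 + 1 = 1.
  i=1: a_1=2, p_1 = 2*4 + 1 = 9, q_1 = 2*1 + 0 = 2.
  i=2: a_2=8, p_2 = 8*9 + 4 = 76, q_2 = 8*2 + 1 = 17.
  i=3: a_3=1, p_3 = 1*76 + 9 = 85, q_3 = 1*17 + 2 = 19.
  i=4: a_4=1, p_4 = 1*85 + 76 = 161, q_4 = 1*19 + 17 = 36.
  i=5: a_5=8, p_5 = 8*161 + 85 = 1373, q_5 = 8*36 + 19 = 307.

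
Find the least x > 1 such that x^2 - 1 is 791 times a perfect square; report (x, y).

(x, y) = (225, 8)

First expand sqrt(791) as a continued fraction. With x_i = (sqrt(791) + m_i)/d_i and (m_0, d_0) = (0, 1): a_0 = floor(sqrt(791)) = 28, since 28^2 = 784 <= 791 < 841 = 29^2.
Iterate m_{i+1} = d_i*a_i - m_i, d_{i+1} = (791 - m_{i+1}^2)/d_i, a_{i+1} = floor((a_0 + m_{i+1})/d_{i+1}):
  m_1 = 1*28 - 0 = 28, d_1 = (791 - 28^2)/1 = 7/1 = 7, a_1 = floor((28 + 28)/7) = 8.
  m_2 = 7*8 - 28 = 28, d_2 = (791 - 28^2)/7 = 7/7 = 1, a_2 = floor((28 + 28)/1) = 56.
  m_3 = 1*56 - 28 = 28, d_3 = (791 - 28^2)/1 = 7/1 = 7: (m_3, d_3) = (m_1, d_1) = (28, 7), so from here the quotients repeat a_1, a_2; the period length is 2.
So sqrt(791) = [28; (8, 56)] with period length k = 2.
k is even, so the fundamental solution of x^2 - 791y^2 = 1 is (p_{k-1}, q_{k-1}) = (p_1, q_1); compute convergents through index 1.
Convergents (p_i = a_i*p_{i-1} + p_{i-2}, q_i = a_i*q_{i-1} + q_{i-2} with p_{-2}=0, p_{-1}=1, q_{-2}=1, q_{-1}=0):
  i=0: a_0=28, p_0 = 28*1 + 0 = 28, q_0 = 28*0 + 1 = 1.
  i=1: a_1=8, p_1 = 8*28 + 1 = 225, q_1 = 8*1 + 0 = 8.
Check: 225^2 - 791*8^2 = 50625 - 50624 = 1, so (x, y) = (225, 8) solves the equation, and by the theorem it is the least positive solution.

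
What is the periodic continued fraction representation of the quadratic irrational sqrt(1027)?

[32; (21, 2, 1, 6, 2, 4, 2, 6, 1, 2, 21, 64)]

Write x_i = (sqrt(1027) + m_i)/d_i with (m_0, d_0) = (0, 1). a_0 = floor(sqrt(1027)) = 32, since 32^2 = 1024 <= 1027 < 1089 = 33^2.
Iterate m_{i+1} = d_i*a_i - m_i, d_{i+1} = (1027 - m_{i+1}^2)/d_i, a_{i+1} = floor((a_0 + m_{i+1})/d_{i+1}):
  m_1 = 1*32 - 0 = 32, d_1 = (1027 - 32^2)/1 = 3/1 = 3, a_1 = floor((32 + 32)/3) = 21.
  m_2 = 3*21 - 32 = 31, d_2 = (1027 - 31^2)/3 = 66/3 = 22, a_2 = floor((32 + 31)/22) = 2.
  m_3 = 22*2 - 31 = 13, d_3 = (1027 - 13^2)/22 = 858/22 = 39, a_3 = floor((32 + 13)/39) = 1.
  m_4 = 39*1 - 13 = 26, d_4 = (1027 - 26^2)/39 = 351/39 = 9, a_4 = floor((32 + 26)/9) = 6.
  m_5 = 9*6 - 26 = 28, d_5 = (1027 - 28^2)/9 = 243/9 = 27, a_5 = floor((32 + 28)/27) = 2.
  m_6 = 27*2 - 28 = 26, d_6 = (1027 - 26^2)/27 = 351/27 = 13, a_6 = floor((32 + 26)/13) = 4.
  m_7 = 13*4 - 26 = 26, d_7 = (1027 - 26^2)/13 = 351/13 = 27, a_7 = floor((32 + 26)/27) = 2.
  m_8 = 27*2 - 26 = 28, d_8 = (1027 - 28^2)/27 = 243/27 = 9, a_8 = floor((32 + 28)/9) = 6.
  m_9 = 9*6 - 28 = 26, d_9 = (1027 - 26^2)/9 = 351/9 = 39, a_9 = floor((32 + 26)/39) = 1.
  m_10 = 39*1 - 26 = 13, d_10 = (1027 - 13^2)/39 = 858/39 = 22, a_10 = floor((32 + 13)/22) = 2.
  m_11 = 22*2 - 13 = 31, d_11 = (1027 - 31^2)/22 = 66/22 = 3, a_11 = floor((32 + 31)/3) = 21.
  m_12 = 3*21 - 31 = 32, d_12 = (1027 - 32^2)/3 = 3/3 = 1, a_12 = floor((32 + 32)/1) = 64.
  m_13 = 1*64 - 32 = 32, d_13 = (1027 - 32^2)/1 = 3/1 = 3: (m_13, d_13) = (m_1, d_1) = (32, 3), so from here the quotients repeat a_1, ..., a_12; the period length is 12.
Hence the expansion of sqrt(1027) is a_0 = 32 followed by the repeating block 21, 2, 1, 6, 2, 4, 2, 6, 1, 2, 21, 64 (period 12).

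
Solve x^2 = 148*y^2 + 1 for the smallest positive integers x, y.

(x, y) = (73, 6)

First expand sqrt(148) as a continued fraction. With x_i = (sqrt(148) + m_i)/d_i and (m_0, d_0) = (0, 1): a_0 = floor(sqrt(148)) = 12, since 12^2 = 144 <= 148 < 169 = 13^2.
Iterate m_{i+1} = d_i*a_i - m_i, d_{i+1} = (148 - m_{i+1}^2)/d_i, a_{i+1} = floor((a_0 + m_{i+1})/d_{i+1}):
  m_1 = 1*12 - 0 = 12, d_1 = (148 - 12^2)/1 = 4/1 = 4, a_1 = floor((12 + 12)/4) = 6.
  m_2 = 4*6 - 12 = 12, d_2 = (148 - 12^2)/4 = 4/4 = 1, a_2 = floor((12 + 12)/1) = 24.
  m_3 = 1*24 - 12 = 12, d_3 = (148 - 12^2)/1 = 4/1 = 4: (m_3, d_3) = (m_1, d_1) = (12, 4), so from here the quotients repeat a_1, a_2; the period length is 2.
So sqrt(148) = [12; (6, 24)] with period length k = 2.
k is even, so the fundamental solution of x^2 - 148y^2 = 1 is (p_{k-1}, q_{k-1}) = (p_1, q_1); compute convergents through index 1.
Convergents (p_i = a_i*p_{i-1} + p_{i-2}, q_i = a_i*q_{i-1} + q_{i-2} with p_{-2}=0, p_{-1}=1, q_{-2}=1, q_{-1}=0):
  i=0: a_0=12, p_0 = 12*1 + 0 = 12, q_0 = 12*0 + 1 = 1.
  i=1: a_1=6, p_1 = 6*12 + 1 = 73, q_1 = 6*1 + 0 = 6.
Check: 73^2 - 148*6^2 = 5329 - 5328 = 1, so (x, y) = (73, 6) solves the equation, and by the theorem it is the least positive solution.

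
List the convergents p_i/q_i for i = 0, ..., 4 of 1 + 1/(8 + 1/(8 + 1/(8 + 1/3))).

1/1, 9/8, 73/65, 593/528, 1852/1649

Using the convergent recurrence p_i = a_i*p_{i-1} + p_{i-2}, q_i = a_i*q_{i-1} + q_{i-2} with p_{-2}=0, p_{-1}=1, q_{-2}=1, q_{-1}=0:
  i=0: a_0=1, p_0 = 1*1 + 0 = 1, q_0 = 1*0 + 1 = 1.
  i=1: a_1=8, p_1 = 8*1 + 1 = 9, q_1 = 8*1 + 0 = 8.
  i=2: a_2=8, p_2 = 8*9 + 1 = 73, q_2 = 8*8 + 1 = 65.
  i=3: a_3=8, p_3 = 8*73 + 9 = 593, q_3 = 8*65 + 8 = 528.
  i=4: a_4=3, p_4 = 3*593 + 73 = 1852, q_4 = 3*528 + 65 = 1649.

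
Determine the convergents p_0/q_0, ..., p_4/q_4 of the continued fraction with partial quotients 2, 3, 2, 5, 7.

Using the convergent recurrence p_i = a_i*p_{i-1} + p_{i-2}, q_i = a_i*q_{i-1} + q_{i-2} with p_{-2}=0, p_{-1}=1, q_{-2}=1, q_{-1}=0:
  i=0: a_0=2, p_0 = 2*1 + 0 = 2, q_0 = 2*0 + 1 = 1.
  i=1: a_1=3, p_1 = 3*2 + 1 = 7, q_1 = 3*1 + 0 = 3.
  i=2: a_2=2, p_2 = 2*7 + 2 = 16, q_2 = 2*3 + 1 = 7.
  i=3: a_3=5, p_3 = 5*16 + 7 = 87, q_3 = 5*7 + 3 = 38.
  i=4: a_4=7, p_4 = 7*87 + 16 = 625, q_4 = 7*38 + 7 = 273.

2/1, 7/3, 16/7, 87/38, 625/273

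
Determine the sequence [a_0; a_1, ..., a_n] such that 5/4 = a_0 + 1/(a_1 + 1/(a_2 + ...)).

Run the Euclidean algorithm on 5 and 4; the successive quotients are the partial quotients a_0, a_1, ... (each step inverts the fractional part left over by the previous one):
  5 = 1*4 + 1, so a_0 = 1.
  4 = 4*1 + 0, so a_1 = 4.
The remainder reaches 0 after 2 divisions, so the expansion has 2 partial quotients, read off in order.

[1; 4]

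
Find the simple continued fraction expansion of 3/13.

[0; 4, 3]

Run the Euclidean algorithm on 3 and 13; the successive quotients are the partial quotients a_0, a_1, ... (each step inverts the fractional part left over by the previous one):
  3 = 0*13 + 3, so a_0 = 0.
  13 = 4*3 + 1, so a_1 = 4.
  3 = 3*1 + 0, so a_2 = 3.
The remainder reaches 0 after 3 divisions, so the expansion has 3 partial quotients, read off in order.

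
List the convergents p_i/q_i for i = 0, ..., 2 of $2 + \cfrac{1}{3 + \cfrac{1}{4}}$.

Using the convergent recurrence p_i = a_i*p_{i-1} + p_{i-2}, q_i = a_i*q_{i-1} + q_{i-2} with p_{-2}=0, p_{-1}=1, q_{-2}=1, q_{-1}=0:
  i=0: a_0=2, p_0 = 2*1 + 0 = 2, q_0 = 2*0 + 1 = 1.
  i=1: a_1=3, p_1 = 3*2 + 1 = 7, q_1 = 3*1 + 0 = 3.
  i=2: a_2=4, p_2 = 4*7 + 2 = 30, q_2 = 4*3 + 1 = 13.

2/1, 7/3, 30/13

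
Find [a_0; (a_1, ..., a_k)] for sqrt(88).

[9; (2, 1, 1, 1, 2, 18)]

Write x_i = (sqrt(88) + m_i)/d_i with (m_0, d_0) = (0, 1). a_0 = floor(sqrt(88)) = 9, since 9^2 = 81 <= 88 < 100 = 10^2.
Iterate m_{i+1} = d_i*a_i - m_i, d_{i+1} = (88 - m_{i+1}^2)/d_i, a_{i+1} = floor((a_0 + m_{i+1})/d_{i+1}):
  m_1 = 1*9 - 0 = 9, d_1 = (88 - 9^2)/1 = 7/1 = 7, a_1 = floor((9 + 9)/7) = 2.
  m_2 = 7*2 - 9 = 5, d_2 = (88 - 5^2)/7 = 63/7 = 9, a_2 = floor((9 + 5)/9) = 1.
  m_3 = 9*1 - 5 = 4, d_3 = (88 - 4^2)/9 = 72/9 = 8, a_3 = floor((9 + 4)/8) = 1.
  m_4 = 8*1 - 4 = 4, d_4 = (88 - 4^2)/8 = 72/8 = 9, a_4 = floor((9 + 4)/9) = 1.
  m_5 = 9*1 - 4 = 5, d_5 = (88 - 5^2)/9 = 63/9 = 7, a_5 = floor((9 + 5)/7) = 2.
  m_6 = 7*2 - 5 = 9, d_6 = (88 - 9^2)/7 = 7/7 = 1, a_6 = floor((9 + 9)/1) = 18.
  m_7 = 1*18 - 9 = 9, d_7 = (88 - 9^2)/1 = 7/1 = 7: (m_7, d_7) = (m_1, d_1) = (9, 7), so from here the quotients repeat a_1, ..., a_6; the period length is 6.
Hence the expansion of sqrt(88) is a_0 = 9 followed by the repeating block 2, 1, 1, 1, 2, 18 (period 6).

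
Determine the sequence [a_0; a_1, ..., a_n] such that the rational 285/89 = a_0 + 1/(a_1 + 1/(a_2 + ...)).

[3; 4, 1, 17]

Run the Euclidean algorithm on 285 and 89; the successive quotients are the partial quotients a_0, a_1, ... (each step inverts the fractional part left over by the previous one):
  285 = 3*89 + 18, so a_0 = 3.
  89 = 4*18 + 17, so a_1 = 4.
  18 = 1*17 + 1, so a_2 = 1.
  17 = 17*1 + 0, so a_3 = 17.
The remainder reaches 0 after 4 divisions, so the expansion has 4 partial quotients, read off in order.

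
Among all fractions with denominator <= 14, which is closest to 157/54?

32/11

Expand x = 157/54 as a continued fraction with the Euclidean algorithm:
  157 = 2*54 + 49, so a_0 = 2.
  54 = 1*49 + 5, so a_1 = 1.
  49 = 9*5 + 4, so a_2 = 9.
  5 = 1*4 + 1, so a_3 = 1.
  4 = 4*1 + 0, so a_4 = 4.
so x = [2; 1, 9, 1, 4].
Convergents (p_i = a_i*p_{i-1} + p_{i-2}, q_i = a_i*q_{i-1} + q_{i-2} with p_{-2}=0, p_{-1}=1, q_{-2}=1, q_{-1}=0), until the denominator exceeds 14:
  i=0: a_0=2, p_0 = 2*1 + 0 = 2, q_0 = 2*0 + 1 = 1.
  i=1: a_1=1, p_1 = 1*2 + 1 = 3, q_1 = 1*1 + 0 = 1.
  i=2: a_2=9, p_2 = 9*3 + 2 = 29, q_2 = 9*1 + 1 = 10.
  i=3: a_3=1, p_3 = 1*29 + 3 = 32, q_3 = 1*10 + 1 = 11.
  i=4: a_4=4, p_4 = 4*32 + 29 = 157, q_4 = 4*11 + 10 = 54.
q_4 = 54 > 14, so the last convergent with denominator <= 14 is p_3/q_3 = 32/11.
The closest fraction with denominator <= 14 is either p_3/q_3 or the intermediate fraction (k*p_3 + p_2)/(k*q_3 + q_2) with the largest k >= 1 whose denominator stays <= 14; these approach x as k grows, and every other convergent or intermediate fraction in range is farther away.
Largest k: floor((14 - q_2)/q_3) = floor((14 - 10)/11) = 0.
Since k = 0, no intermediate fraction beyond p_3/q_3 has denominator <= 14, so the convergent 32/11 is the closest (its error is |157*11 - 32*54|/(54*11) = 1/594).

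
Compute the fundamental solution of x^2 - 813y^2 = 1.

First expand sqrt(813) as a continued fraction. With x_i = (sqrt(813) + m_i)/d_i and (m_0, d_0) = (0, 1): a_0 = floor(sqrt(813)) = 28, since 28^2 = 784 <= 813 < 841 = 29^2.
Iterate m_{i+1} = d_i*a_i - m_i, d_{i+1} = (813 - m_{i+1}^2)/d_i, a_{i+1} = floor((a_0 + m_{i+1})/d_{i+1}):
  m_1 = 1*28 - 0 = 28, d_1 = (813 - 28^2)/1 = 29/1 = 29, a_1 = floor((28 + 28)/29) = 1.
  m_2 = 29*1 - 28 = 1, d_2 = (813 - 1^2)/29 = 812/29 = 28, a_2 = floor((28 + 1)/28) = 1.
  m_3 = 28*1 - 1 = 27, d_3 = (813 - 27^2)/28 = 84/28 = 3, a_3 = floor((28 + 27)/3) = 18.
  m_4 = 3*18 - 27 = 27, d_4 = (813 - 27^2)/3 = 84/3 = 28, a_4 = floor((28 + 27)/28) = 1.
  m_5 = 28*1 - 27 = 1, d_5 = (813 - 1^2)/28 = 812/28 = 29, a_5 = floor((28 + 1)/29) = 1.
  m_6 = 29*1 - 1 = 28, d_6 = (813 - 28^2)/29 = 29/29 = 1, a_6 = floor((28 + 28)/1) = 56.
  m_7 = 1*56 - 28 = 28, d_7 = (813 - 28^2)/1 = 29/1 = 29: (m_7, d_7) = (m_1, d_1) = (28, 29), so from here the quotients repeat a_1, ..., a_6; the period length is 6.
So sqrt(813) = [28; (1, 1, 18, 1, 1, 56)] with period length k = 6.
k is even, so the fundamental solution of x^2 - 813y^2 = 1 is (p_{k-1}, q_{k-1}) = (p_5, q_5); compute convergents through index 5.
Convergents (p_i = a_i*p_{i-1} + p_{i-2}, q_i = a_i*q_{i-1} + q_{i-2} with p_{-2}=0, p_{-1}=1, q_{-2}=1, q_{-1}=0):
  i=0: a_0=28, p_0 = 28*1 + 0 = 28, q_0 = 28*0 + 1 = 1.
  i=1: a_1=1, p_1 = 1*28 + 1 = 29, q_1 = 1*1 + 0 = 1.
  i=2: a_2=1, p_2 = 1*29 + 28 = 57, q_2 = 1*1 + 1 = 2.
  i=3: a_3=18, p_3 = 18*57 + 29 = 1055, q_3 = 18*2 + 1 = 37.
  i=4: a_4=1, p_4 = 1*1055 + 57 = 1112, q_4 = 1*37 + 2 = 39.
  i=5: a_5=1, p_5 = 1*1112 + 1055 = 2167, q_5 = 1*39 + 37 = 76.
Check: 2167^2 - 813*76^2 = 4695889 - 4695888 = 1, so (x, y) = (2167, 76) solves the equation, and by the theorem it is the least positive solution.

(x, y) = (2167, 76)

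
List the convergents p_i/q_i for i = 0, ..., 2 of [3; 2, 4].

Using the convergent recurrence p_i = a_i*p_{i-1} + p_{i-2}, q_i = a_i*q_{i-1} + q_{i-2} with p_{-2}=0, p_{-1}=1, q_{-2}=1, q_{-1}=0:
  i=0: a_0=3, p_0 = 3*1 + 0 = 3, q_0 = 3*0 + 1 = 1.
  i=1: a_1=2, p_1 = 2*3 + 1 = 7, q_1 = 2*1 + 0 = 2.
  i=2: a_2=4, p_2 = 4*7 + 3 = 31, q_2 = 4*2 + 1 = 9.

3/1, 7/2, 31/9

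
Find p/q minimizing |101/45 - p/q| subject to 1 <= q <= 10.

Expand x = 101/45 as a continued fraction with the Euclidean algorithm:
  101 = 2*45 + 11, so a_0 = 2.
  45 = 4*11 + 1, so a_1 = 4.
  11 = 11*1 + 0, so a_2 = 11.
so x = [2; 4, 11].
Convergents (p_i = a_i*p_{i-1} + p_{i-2}, q_i = a_i*q_{i-1} + q_{i-2} with p_{-2}=0, p_{-1}=1, q_{-2}=1, q_{-1}=0), until the denominator exceeds 10:
  i=0: a_0=2, p_0 = 2*1 + 0 = 2, q_0 = 2*0 + 1 = 1.
  i=1: a_1=4, p_1 = 4*2 + 1 = 9, q_1 = 4*1 + 0 = 4.
  i=2: a_2=11, p_2 = 11*9 + 2 = 101, q_2 = 11*4 + 1 = 45.
q_2 = 45 > 10, so the last convergent with denominator <= 10 is p_1/q_1 = 9/4.
The closest fraction with denominator <= 10 is either p_1/q_1 or the intermediate fraction (k*p_1 + p_0)/(k*q_1 + q_0) with the largest k >= 1 whose denominator stays <= 10; these approach x as k grows, and every other convergent or intermediate fraction in range is farther away.
Largest k: floor((10 - q_0)/q_1) = floor((10 - 1)/4) = 2.
That gives (2*9 + 2)/(2*4 + 1) = 20/9.
Compare the errors: |x - 9/4| = |101*4 - 9*45|/(45*4) = 1/180, and |x - 20/9| = |101*9 - 20*45|/(45*9) = 9/405.
Cross-multiplying, 1*405 = 405 < 1620 = 9*180, so 1/180 is smaller: the convergent 9/4 is closer to x than 20/9.

9/4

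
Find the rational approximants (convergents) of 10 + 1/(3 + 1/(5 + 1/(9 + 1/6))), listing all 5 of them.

Using the convergent recurrence p_i = a_i*p_{i-1} + p_{i-2}, q_i = a_i*q_{i-1} + q_{i-2} with p_{-2}=0, p_{-1}=1, q_{-2}=1, q_{-1}=0:
  i=0: a_0=10, p_0 = 10*1 + 0 = 10, q_0 = 10*0 + 1 = 1.
  i=1: a_1=3, p_1 = 3*10 + 1 = 31, q_1 = 3*1 + 0 = 3.
  i=2: a_2=5, p_2 = 5*31 + 10 = 165, q_2 = 5*3 + 1 = 16.
  i=3: a_3=9, p_3 = 9*165 + 31 = 1516, q_3 = 9*16 + 3 = 147.
  i=4: a_4=6, p_4 = 6*1516 + 165 = 9261, q_4 = 6*147 + 16 = 898.

10/1, 31/3, 165/16, 1516/147, 9261/898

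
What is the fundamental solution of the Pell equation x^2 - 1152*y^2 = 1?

First expand sqrt(1152) as a continued fraction. With x_i = (sqrt(1152) + m_i)/d_i and (m_0, d_0) = (0, 1): a_0 = floor(sqrt(1152)) = 33, since 33^2 = 1089 <= 1152 < 1156 = 34^2.
Iterate m_{i+1} = d_i*a_i - m_i, d_{i+1} = (1152 - m_{i+1}^2)/d_i, a_{i+1} = floor((a_0 + m_{i+1})/d_{i+1}):
  m_1 = 1*33 - 0 = 33, d_1 = (1152 - 33^2)/1 = 63/1 = 63, a_1 = floor((33 + 33)/63) = 1.
  m_2 = 63*1 - 33 = 30, d_2 = (1152 - 30^2)/63 = 252/63 = 4, a_2 = floor((33 + 30)/4) = 15.
  m_3 = 4*15 - 30 = 30, d_3 = (1152 - 30^2)/4 = 252/4 = 63, a_3 = floor((33 + 30)/63) = 1.
  m_4 = 63*1 - 30 = 33, d_4 = (1152 - 33^2)/63 = 63/63 = 1, a_4 = floor((33 + 33)/1) = 66.
  m_5 = 1*66 - 33 = 33, d_5 = (1152 - 33^2)/1 = 63/1 = 63: (m_5, d_5) = (m_1, d_1) = (33, 63), so from here the quotients repeat a_1, ..., a_4; the period length is 4.
So sqrt(1152) = [33; (1, 15, 1, 66)] with period length k = 4.
k is even, so the fundamental solution of x^2 - 1152y^2 = 1 is (p_{k-1}, q_{k-1}) = (p_3, q_3); compute convergents through index 3.
Convergents (p_i = a_i*p_{i-1} + p_{i-2}, q_i = a_i*q_{i-1} + q_{i-2} with p_{-2}=0, p_{-1}=1, q_{-2}=1, q_{-1}=0):
  i=0: a_0=33, p_0 = 33*1 + 0 = 33, q_0 = 33*0 + 1 = 1.
  i=1: a_1=1, p_1 = 1*33 + 1 = 34, q_1 = 1*1 + 0 = 1.
  i=2: a_2=15, p_2 = 15*34 + 33 = 543, q_2 = 15*1 + 1 = 16.
  i=3: a_3=1, p_3 = 1*543 + 34 = 577, q_3 = 1*16 + 1 = 17.
Check: 577^2 - 1152*17^2 = 332929 - 332928 = 1, so (x, y) = (577, 17) solves the equation, and by the theorem it is the least positive solution.

(x, y) = (577, 17)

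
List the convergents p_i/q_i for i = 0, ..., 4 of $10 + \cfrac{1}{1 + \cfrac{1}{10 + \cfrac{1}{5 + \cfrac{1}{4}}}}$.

10/1, 11/1, 120/11, 611/56, 2564/235

Using the convergent recurrence p_i = a_i*p_{i-1} + p_{i-2}, q_i = a_i*q_{i-1} + q_{i-2} with p_{-2}=0, p_{-1}=1, q_{-2}=1, q_{-1}=0:
  i=0: a_0=10, p_0 = 10*1 + 0 = 10, q_0 = 10*0 + 1 = 1.
  i=1: a_1=1, p_1 = 1*10 + 1 = 11, q_1 = 1*1 + 0 = 1.
  i=2: a_2=10, p_2 = 10*11 + 10 = 120, q_2 = 10*1 + 1 = 11.
  i=3: a_3=5, p_3 = 5*120 + 11 = 611, q_3 = 5*11 + 1 = 56.
  i=4: a_4=4, p_4 = 4*611 + 120 = 2564, q_4 = 4*56 + 11 = 235.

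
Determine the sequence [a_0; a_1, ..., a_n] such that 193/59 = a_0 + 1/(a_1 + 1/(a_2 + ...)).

Run the Euclidean algorithm on 193 and 59; the successive quotients are the partial quotients a_0, a_1, ... (each step inverts the fractional part left over by the previous one):
  193 = 3*59 + 16, so a_0 = 3.
  59 = 3*16 + 11, so a_1 = 3.
  16 = 1*11 + 5, so a_2 = 1.
  11 = 2*5 + 1, so a_3 = 2.
  5 = 5*1 + 0, so a_4 = 5.
The remainder reaches 0 after 5 divisions, so the expansion has 5 partial quotients, read off in order.

[3; 3, 1, 2, 5]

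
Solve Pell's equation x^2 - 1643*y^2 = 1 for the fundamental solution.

(x, y) = (8958, 221)

First expand sqrt(1643) as a continued fraction. With x_i = (sqrt(1643) + m_i)/d_i and (m_0, d_0) = (0, 1): a_0 = floor(sqrt(1643)) = 40, since 40^2 = 1600 <= 1643 < 1681 = 41^2.
Iterate m_{i+1} = d_i*a_i - m_i, d_{i+1} = (1643 - m_{i+1}^2)/d_i, a_{i+1} = floor((a_0 + m_{i+1})/d_{i+1}):
  m_1 = 1*40 - 0 = 40, d_1 = (1643 - 40^2)/1 = 43/1 = 43, a_1 = floor((40 + 40)/43) = 1.
  m_2 = 43*1 - 40 = 3, d_2 = (1643 - 3^2)/43 = 1634/43 = 38, a_2 = floor((40 + 3)/38) = 1.
  m_3 = 38*1 - 3 = 35, d_3 = (1643 - 35^2)/38 = 418/38 = 11, a_3 = floor((40 + 35)/11) = 6.
  m_4 = 11*6 - 35 = 31, d_4 = (1643 - 31^2)/11 = 682/11 = 62, a_4 = floor((40 + 31)/62) = 1.
  m_5 = 62*1 - 31 = 31, d_5 = (1643 - 31^2)/62 = 682/62 = 11, a_5 = floor((40 + 31)/11) = 6.
  m_6 = 11*6 - 31 = 35, d_6 = (1643 - 35^2)/11 = 418/11 = 38, a_6 = floor((40 + 35)/38) = 1.
  m_7 = 38*1 - 35 = 3, d_7 = (1643 - 3^2)/38 = 1634/38 = 43, a_7 = floor((40 + 3)/43) = 1.
  m_8 = 43*1 - 3 = 40, d_8 = (1643 - 40^2)/43 = 43/43 = 1, a_8 = floor((40 + 40)/1) = 80.
  m_9 = 1*80 - 40 = 40, d_9 = (1643 - 40^2)/1 = 43/1 = 43: (m_9, d_9) = (m_1, d_1) = (40, 43), so from here the quotients repeat a_1, ..., a_8; the period length is 8.
So sqrt(1643) = [40; (1, 1, 6, 1, 6, 1, 1, 80)] with period length k = 8.
k is even, so the fundamental solution of x^2 - 1643y^2 = 1 is (p_{k-1}, q_{k-1}) = (p_7, q_7); compute convergents through index 7.
Convergents (p_i = a_i*p_{i-1} + p_{i-2}, q_i = a_i*q_{i-1} + q_{i-2} with p_{-2}=0, p_{-1}=1, q_{-2}=1, q_{-1}=0):
  i=0: a_0=40, p_0 = 40*1 + 0 = 40, q_0 = 40*0 + 1 = 1.
  i=1: a_1=1, p_1 = 1*40 + 1 = 41, q_1 = 1*1 + 0 = 1.
  i=2: a_2=1, p_2 = 1*41 + 40 = 81, q_2 = 1*1 + 1 = 2.
  i=3: a_3=6, p_3 = 6*81 + 41 = 527, q_3 = 6*2 + 1 = 13.
  i=4: a_4=1, p_4 = 1*527 + 81 = 608, q_4 = 1*13 + 2 = 15.
  i=5: a_5=6, p_5 = 6*608 + 527 = 4175, q_5 = 6*15 + 13 = 103.
  i=6: a_6=1, p_6 = 1*4175 + 608 = 4783, q_6 = 1*103 + 15 = 118.
  i=7: a_7=1, p_7 = 1*4783 + 4175 = 8958, q_7 = 1*118 + 103 = 221.
Check: 8958^2 - 1643*221^2 = 80245764 - 80245763 = 1, so (x, y) = (8958, 221) solves the equation, and by the theorem it is the least positive solution.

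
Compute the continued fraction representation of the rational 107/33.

[3; 4, 8]

Run the Euclidean algorithm on 107 and 33; the successive quotients are the partial quotients a_0, a_1, ... (each step inverts the fractional part left over by the previous one):
  107 = 3*33 + 8, so a_0 = 3.
  33 = 4*8 + 1, so a_1 = 4.
  8 = 8*1 + 0, so a_2 = 8.
The remainder reaches 0 after 3 divisions, so the expansion has 3 partial quotients, read off in order.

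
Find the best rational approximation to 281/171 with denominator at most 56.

Expand x = 281/171 as a continued fraction with the Euclidean algorithm:
  281 = 1*171 + 110, so a_0 = 1.
  171 = 1*110 + 61, so a_1 = 1.
  110 = 1*61 + 49, so a_2 = 1.
  61 = 1*49 + 12, so a_3 = 1.
  49 = 4*12 + 1, so a_4 = 4.
  12 = 12*1 + 0, so a_5 = 12.
so x = [1; 1, 1, 1, 4, 12].
Convergents (p_i = a_i*p_{i-1} + p_{i-2}, q_i = a_i*q_{i-1} + q_{i-2} with p_{-2}=0, p_{-1}=1, q_{-2}=1, q_{-1}=0), until the denominator exceeds 56:
  i=0: a_0=1, p_0 = 1*1 + 0 = 1, q_0 = 1*0 + 1 = 1.
  i=1: a_1=1, p_1 = 1*1 + 1 = 2, q_1 = 1*1 + 0 = 1.
  i=2: a_2=1, p_2 = 1*2 + 1 = 3, q_2 = 1*1 + 1 = 2.
  i=3: a_3=1, p_3 = 1*3 + 2 = 5, q_3 = 1*2 + 1 = 3.
  i=4: a_4=4, p_4 = 4*5 + 3 = 23, q_4 = 4*3 + 2 = 14.
  i=5: a_5=12, p_5 = 12*23 + 5 = 281, q_5 = 12*14 + 3 = 171.
q_5 = 171 > 56, so the last convergent with denominator <= 56 is p_4/q_4 = 23/14.
The closest fraction with denominator <= 56 is either p_4/q_4 or the intermediate fraction (k*p_4 + p_3)/(k*q_4 + q_3) with the largest k >= 1 whose denominator stays <= 56; these approach x as k grows, and every other convergent or intermediate fraction in range is farther away.
Largest k: floor((56 - q_3)/q_4) = floor((56 - 3)/14) = 3.
That gives (3*23 + 5)/(3*14 + 3) = 74/45.
Compare the errors: |x - 23/14| = |281*14 - 23*171|/(171*14) = 1/2394, and |x - 74/45| = |281*45 - 74*171|/(171*45) = 9/7695.
Cross-multiplying, 1*7695 = 7695 < 21546 = 9*2394, so 1/2394 is smaller: the convergent 23/14 is closer to x than 74/45.

23/14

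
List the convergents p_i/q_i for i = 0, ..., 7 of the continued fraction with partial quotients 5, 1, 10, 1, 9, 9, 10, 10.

5/1, 6/1, 65/11, 71/12, 704/119, 6407/1083, 64774/10949, 654147/110573

Using the convergent recurrence p_i = a_i*p_{i-1} + p_{i-2}, q_i = a_i*q_{i-1} + q_{i-2} with p_{-2}=0, p_{-1}=1, q_{-2}=1, q_{-1}=0:
  i=0: a_0=5, p_0 = 5*1 + 0 = 5, q_0 = 5*0 + 1 = 1.
  i=1: a_1=1, p_1 = 1*5 + 1 = 6, q_1 = 1*1 + 0 = 1.
  i=2: a_2=10, p_2 = 10*6 + 5 = 65, q_2 = 10*1 + 1 = 11.
  i=3: a_3=1, p_3 = 1*65 + 6 = 71, q_3 = 1*11 + 1 = 12.
  i=4: a_4=9, p_4 = 9*71 + 65 = 704, q_4 = 9*12 + 11 = 119.
  i=5: a_5=9, p_5 = 9*704 + 71 = 6407, q_5 = 9*119 + 12 = 1083.
  i=6: a_6=10, p_6 = 10*6407 + 704 = 64774, q_6 = 10*1083 + 119 = 10949.
  i=7: a_7=10, p_7 = 10*64774 + 6407 = 654147, q_7 = 10*10949 + 1083 = 110573.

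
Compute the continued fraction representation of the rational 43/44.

Run the Euclidean algorithm on 43 and 44; the successive quotients are the partial quotients a_0, a_1, ... (each step inverts the fractional part left over by the previous one):
  43 = 0*44 + 43, so a_0 = 0.
  44 = 1*43 + 1, so a_1 = 1.
  43 = 43*1 + 0, so a_2 = 43.
The remainder reaches 0 after 3 divisions, so the expansion has 3 partial quotients, read off in order.

[0; 1, 43]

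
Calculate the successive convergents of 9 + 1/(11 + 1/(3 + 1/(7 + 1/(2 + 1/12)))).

Using the convergent recurrence p_i = a_i*p_{i-1} + p_{i-2}, q_i = a_i*q_{i-1} + q_{i-2} with p_{-2}=0, p_{-1}=1, q_{-2}=1, q_{-1}=0:
  i=0: a_0=9, p_0 = 9*1 + 0 = 9, q_0 = 9*0 + 1 = 1.
  i=1: a_1=11, p_1 = 11*9 + 1 = 100, q_1 = 11*1 + 0 = 11.
  i=2: a_2=3, p_2 = 3*100 + 9 = 309, q_2 = 3*11 + 1 = 34.
  i=3: a_3=7, p_3 = 7*309 + 100 = 2263, q_3 = 7*34 + 11 = 249.
  i=4: a_4=2, p_4 = 2*2263 + 309 = 4835, q_4 = 2*249 + 34 = 532.
  i=5: a_5=12, p_5 = 12*4835 + 2263 = 60283, q_5 = 12*532 + 249 = 6633.

9/1, 100/11, 309/34, 2263/249, 4835/532, 60283/6633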